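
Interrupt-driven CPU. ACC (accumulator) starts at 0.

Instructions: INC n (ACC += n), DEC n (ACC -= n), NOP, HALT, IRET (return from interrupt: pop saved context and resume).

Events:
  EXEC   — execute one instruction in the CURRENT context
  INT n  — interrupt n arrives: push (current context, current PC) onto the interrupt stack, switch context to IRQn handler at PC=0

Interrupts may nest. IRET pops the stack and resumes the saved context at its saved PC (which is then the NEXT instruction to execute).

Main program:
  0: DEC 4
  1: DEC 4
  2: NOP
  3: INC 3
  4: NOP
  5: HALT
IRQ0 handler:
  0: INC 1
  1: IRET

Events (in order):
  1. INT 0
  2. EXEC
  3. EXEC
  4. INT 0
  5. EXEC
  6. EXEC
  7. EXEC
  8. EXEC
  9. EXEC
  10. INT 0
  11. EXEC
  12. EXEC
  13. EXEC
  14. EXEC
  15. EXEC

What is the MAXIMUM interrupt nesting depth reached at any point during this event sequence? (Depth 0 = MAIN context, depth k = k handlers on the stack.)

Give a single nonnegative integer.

Event 1 (INT 0): INT 0 arrives: push (MAIN, PC=0), enter IRQ0 at PC=0 (depth now 1) [depth=1]
Event 2 (EXEC): [IRQ0] PC=0: INC 1 -> ACC=1 [depth=1]
Event 3 (EXEC): [IRQ0] PC=1: IRET -> resume MAIN at PC=0 (depth now 0) [depth=0]
Event 4 (INT 0): INT 0 arrives: push (MAIN, PC=0), enter IRQ0 at PC=0 (depth now 1) [depth=1]
Event 5 (EXEC): [IRQ0] PC=0: INC 1 -> ACC=2 [depth=1]
Event 6 (EXEC): [IRQ0] PC=1: IRET -> resume MAIN at PC=0 (depth now 0) [depth=0]
Event 7 (EXEC): [MAIN] PC=0: DEC 4 -> ACC=-2 [depth=0]
Event 8 (EXEC): [MAIN] PC=1: DEC 4 -> ACC=-6 [depth=0]
Event 9 (EXEC): [MAIN] PC=2: NOP [depth=0]
Event 10 (INT 0): INT 0 arrives: push (MAIN, PC=3), enter IRQ0 at PC=0 (depth now 1) [depth=1]
Event 11 (EXEC): [IRQ0] PC=0: INC 1 -> ACC=-5 [depth=1]
Event 12 (EXEC): [IRQ0] PC=1: IRET -> resume MAIN at PC=3 (depth now 0) [depth=0]
Event 13 (EXEC): [MAIN] PC=3: INC 3 -> ACC=-2 [depth=0]
Event 14 (EXEC): [MAIN] PC=4: NOP [depth=0]
Event 15 (EXEC): [MAIN] PC=5: HALT [depth=0]
Max depth observed: 1

Answer: 1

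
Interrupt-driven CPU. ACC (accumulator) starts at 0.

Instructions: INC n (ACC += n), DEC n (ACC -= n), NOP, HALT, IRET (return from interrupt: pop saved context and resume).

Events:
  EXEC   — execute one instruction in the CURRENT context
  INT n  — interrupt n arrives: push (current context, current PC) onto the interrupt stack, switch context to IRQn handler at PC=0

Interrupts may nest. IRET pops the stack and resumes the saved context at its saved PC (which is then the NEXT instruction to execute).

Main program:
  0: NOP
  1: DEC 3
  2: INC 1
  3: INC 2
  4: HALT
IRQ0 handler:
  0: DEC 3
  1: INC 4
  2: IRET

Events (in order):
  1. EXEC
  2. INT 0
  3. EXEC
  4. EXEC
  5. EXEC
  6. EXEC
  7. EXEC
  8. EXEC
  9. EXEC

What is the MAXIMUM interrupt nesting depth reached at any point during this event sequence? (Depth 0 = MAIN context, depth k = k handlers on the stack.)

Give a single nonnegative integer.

Answer: 1

Derivation:
Event 1 (EXEC): [MAIN] PC=0: NOP [depth=0]
Event 2 (INT 0): INT 0 arrives: push (MAIN, PC=1), enter IRQ0 at PC=0 (depth now 1) [depth=1]
Event 3 (EXEC): [IRQ0] PC=0: DEC 3 -> ACC=-3 [depth=1]
Event 4 (EXEC): [IRQ0] PC=1: INC 4 -> ACC=1 [depth=1]
Event 5 (EXEC): [IRQ0] PC=2: IRET -> resume MAIN at PC=1 (depth now 0) [depth=0]
Event 6 (EXEC): [MAIN] PC=1: DEC 3 -> ACC=-2 [depth=0]
Event 7 (EXEC): [MAIN] PC=2: INC 1 -> ACC=-1 [depth=0]
Event 8 (EXEC): [MAIN] PC=3: INC 2 -> ACC=1 [depth=0]
Event 9 (EXEC): [MAIN] PC=4: HALT [depth=0]
Max depth observed: 1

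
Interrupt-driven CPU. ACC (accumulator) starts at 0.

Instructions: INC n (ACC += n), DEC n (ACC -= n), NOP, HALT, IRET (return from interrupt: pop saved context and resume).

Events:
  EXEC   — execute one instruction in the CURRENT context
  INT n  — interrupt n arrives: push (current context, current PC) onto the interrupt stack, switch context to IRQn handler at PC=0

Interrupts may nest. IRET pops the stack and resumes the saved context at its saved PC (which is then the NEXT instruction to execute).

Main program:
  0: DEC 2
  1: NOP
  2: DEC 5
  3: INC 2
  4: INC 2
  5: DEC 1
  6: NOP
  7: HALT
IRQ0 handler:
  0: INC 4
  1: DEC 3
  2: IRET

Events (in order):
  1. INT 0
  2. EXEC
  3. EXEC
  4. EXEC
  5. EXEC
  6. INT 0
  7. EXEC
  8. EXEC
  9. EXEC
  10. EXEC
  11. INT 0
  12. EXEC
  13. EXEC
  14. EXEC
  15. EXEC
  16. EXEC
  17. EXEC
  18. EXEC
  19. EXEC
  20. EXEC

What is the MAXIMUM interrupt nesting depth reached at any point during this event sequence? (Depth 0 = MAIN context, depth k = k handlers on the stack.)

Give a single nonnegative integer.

Answer: 1

Derivation:
Event 1 (INT 0): INT 0 arrives: push (MAIN, PC=0), enter IRQ0 at PC=0 (depth now 1) [depth=1]
Event 2 (EXEC): [IRQ0] PC=0: INC 4 -> ACC=4 [depth=1]
Event 3 (EXEC): [IRQ0] PC=1: DEC 3 -> ACC=1 [depth=1]
Event 4 (EXEC): [IRQ0] PC=2: IRET -> resume MAIN at PC=0 (depth now 0) [depth=0]
Event 5 (EXEC): [MAIN] PC=0: DEC 2 -> ACC=-1 [depth=0]
Event 6 (INT 0): INT 0 arrives: push (MAIN, PC=1), enter IRQ0 at PC=0 (depth now 1) [depth=1]
Event 7 (EXEC): [IRQ0] PC=0: INC 4 -> ACC=3 [depth=1]
Event 8 (EXEC): [IRQ0] PC=1: DEC 3 -> ACC=0 [depth=1]
Event 9 (EXEC): [IRQ0] PC=2: IRET -> resume MAIN at PC=1 (depth now 0) [depth=0]
Event 10 (EXEC): [MAIN] PC=1: NOP [depth=0]
Event 11 (INT 0): INT 0 arrives: push (MAIN, PC=2), enter IRQ0 at PC=0 (depth now 1) [depth=1]
Event 12 (EXEC): [IRQ0] PC=0: INC 4 -> ACC=4 [depth=1]
Event 13 (EXEC): [IRQ0] PC=1: DEC 3 -> ACC=1 [depth=1]
Event 14 (EXEC): [IRQ0] PC=2: IRET -> resume MAIN at PC=2 (depth now 0) [depth=0]
Event 15 (EXEC): [MAIN] PC=2: DEC 5 -> ACC=-4 [depth=0]
Event 16 (EXEC): [MAIN] PC=3: INC 2 -> ACC=-2 [depth=0]
Event 17 (EXEC): [MAIN] PC=4: INC 2 -> ACC=0 [depth=0]
Event 18 (EXEC): [MAIN] PC=5: DEC 1 -> ACC=-1 [depth=0]
Event 19 (EXEC): [MAIN] PC=6: NOP [depth=0]
Event 20 (EXEC): [MAIN] PC=7: HALT [depth=0]
Max depth observed: 1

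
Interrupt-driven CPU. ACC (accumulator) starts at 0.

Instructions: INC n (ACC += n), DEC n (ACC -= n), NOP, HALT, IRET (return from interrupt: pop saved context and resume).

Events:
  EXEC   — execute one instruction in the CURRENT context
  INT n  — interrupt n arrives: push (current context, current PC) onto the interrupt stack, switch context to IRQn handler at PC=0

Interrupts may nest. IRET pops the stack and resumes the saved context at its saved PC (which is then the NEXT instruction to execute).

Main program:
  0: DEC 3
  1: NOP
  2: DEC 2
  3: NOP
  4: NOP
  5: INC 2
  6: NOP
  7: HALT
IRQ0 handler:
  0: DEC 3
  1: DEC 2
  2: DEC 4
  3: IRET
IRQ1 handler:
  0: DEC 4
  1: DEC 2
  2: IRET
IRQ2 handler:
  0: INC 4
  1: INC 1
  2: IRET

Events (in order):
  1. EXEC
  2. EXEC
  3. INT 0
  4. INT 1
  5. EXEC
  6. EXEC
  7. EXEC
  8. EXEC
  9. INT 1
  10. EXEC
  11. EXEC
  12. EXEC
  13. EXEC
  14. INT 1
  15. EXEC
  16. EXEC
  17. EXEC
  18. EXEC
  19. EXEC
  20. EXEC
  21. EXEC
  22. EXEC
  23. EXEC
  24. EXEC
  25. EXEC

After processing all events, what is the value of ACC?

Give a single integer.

Answer: -30

Derivation:
Event 1 (EXEC): [MAIN] PC=0: DEC 3 -> ACC=-3
Event 2 (EXEC): [MAIN] PC=1: NOP
Event 3 (INT 0): INT 0 arrives: push (MAIN, PC=2), enter IRQ0 at PC=0 (depth now 1)
Event 4 (INT 1): INT 1 arrives: push (IRQ0, PC=0), enter IRQ1 at PC=0 (depth now 2)
Event 5 (EXEC): [IRQ1] PC=0: DEC 4 -> ACC=-7
Event 6 (EXEC): [IRQ1] PC=1: DEC 2 -> ACC=-9
Event 7 (EXEC): [IRQ1] PC=2: IRET -> resume IRQ0 at PC=0 (depth now 1)
Event 8 (EXEC): [IRQ0] PC=0: DEC 3 -> ACC=-12
Event 9 (INT 1): INT 1 arrives: push (IRQ0, PC=1), enter IRQ1 at PC=0 (depth now 2)
Event 10 (EXEC): [IRQ1] PC=0: DEC 4 -> ACC=-16
Event 11 (EXEC): [IRQ1] PC=1: DEC 2 -> ACC=-18
Event 12 (EXEC): [IRQ1] PC=2: IRET -> resume IRQ0 at PC=1 (depth now 1)
Event 13 (EXEC): [IRQ0] PC=1: DEC 2 -> ACC=-20
Event 14 (INT 1): INT 1 arrives: push (IRQ0, PC=2), enter IRQ1 at PC=0 (depth now 2)
Event 15 (EXEC): [IRQ1] PC=0: DEC 4 -> ACC=-24
Event 16 (EXEC): [IRQ1] PC=1: DEC 2 -> ACC=-26
Event 17 (EXEC): [IRQ1] PC=2: IRET -> resume IRQ0 at PC=2 (depth now 1)
Event 18 (EXEC): [IRQ0] PC=2: DEC 4 -> ACC=-30
Event 19 (EXEC): [IRQ0] PC=3: IRET -> resume MAIN at PC=2 (depth now 0)
Event 20 (EXEC): [MAIN] PC=2: DEC 2 -> ACC=-32
Event 21 (EXEC): [MAIN] PC=3: NOP
Event 22 (EXEC): [MAIN] PC=4: NOP
Event 23 (EXEC): [MAIN] PC=5: INC 2 -> ACC=-30
Event 24 (EXEC): [MAIN] PC=6: NOP
Event 25 (EXEC): [MAIN] PC=7: HALT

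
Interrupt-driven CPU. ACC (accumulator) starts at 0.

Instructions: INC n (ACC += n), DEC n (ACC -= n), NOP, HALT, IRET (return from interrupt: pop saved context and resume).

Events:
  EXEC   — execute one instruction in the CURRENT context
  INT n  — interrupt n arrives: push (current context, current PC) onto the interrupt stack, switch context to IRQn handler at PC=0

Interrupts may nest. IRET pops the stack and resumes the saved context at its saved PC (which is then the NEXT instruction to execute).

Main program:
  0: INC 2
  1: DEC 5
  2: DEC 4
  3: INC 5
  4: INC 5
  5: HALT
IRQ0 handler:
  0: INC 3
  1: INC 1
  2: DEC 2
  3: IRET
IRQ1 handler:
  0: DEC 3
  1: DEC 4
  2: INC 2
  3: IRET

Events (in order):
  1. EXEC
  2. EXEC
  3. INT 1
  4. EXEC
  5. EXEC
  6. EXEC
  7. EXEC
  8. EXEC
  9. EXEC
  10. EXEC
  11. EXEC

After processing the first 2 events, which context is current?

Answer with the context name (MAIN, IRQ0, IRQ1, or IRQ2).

Answer: MAIN

Derivation:
Event 1 (EXEC): [MAIN] PC=0: INC 2 -> ACC=2
Event 2 (EXEC): [MAIN] PC=1: DEC 5 -> ACC=-3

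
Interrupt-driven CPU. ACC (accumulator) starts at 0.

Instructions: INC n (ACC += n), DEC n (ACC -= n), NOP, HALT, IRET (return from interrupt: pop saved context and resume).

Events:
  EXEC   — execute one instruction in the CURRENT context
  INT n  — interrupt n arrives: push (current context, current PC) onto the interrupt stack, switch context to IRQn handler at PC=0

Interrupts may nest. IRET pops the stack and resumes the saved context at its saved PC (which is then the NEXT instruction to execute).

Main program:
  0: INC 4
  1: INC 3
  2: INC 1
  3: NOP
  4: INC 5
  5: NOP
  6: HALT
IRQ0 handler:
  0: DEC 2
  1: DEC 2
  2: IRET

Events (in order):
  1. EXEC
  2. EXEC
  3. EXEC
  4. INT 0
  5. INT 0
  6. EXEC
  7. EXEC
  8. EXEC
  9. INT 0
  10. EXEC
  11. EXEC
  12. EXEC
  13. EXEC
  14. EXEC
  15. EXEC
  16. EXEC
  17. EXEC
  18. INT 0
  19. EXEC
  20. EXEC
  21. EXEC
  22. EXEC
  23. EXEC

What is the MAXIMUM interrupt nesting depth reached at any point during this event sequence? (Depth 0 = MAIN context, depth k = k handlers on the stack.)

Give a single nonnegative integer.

Event 1 (EXEC): [MAIN] PC=0: INC 4 -> ACC=4 [depth=0]
Event 2 (EXEC): [MAIN] PC=1: INC 3 -> ACC=7 [depth=0]
Event 3 (EXEC): [MAIN] PC=2: INC 1 -> ACC=8 [depth=0]
Event 4 (INT 0): INT 0 arrives: push (MAIN, PC=3), enter IRQ0 at PC=0 (depth now 1) [depth=1]
Event 5 (INT 0): INT 0 arrives: push (IRQ0, PC=0), enter IRQ0 at PC=0 (depth now 2) [depth=2]
Event 6 (EXEC): [IRQ0] PC=0: DEC 2 -> ACC=6 [depth=2]
Event 7 (EXEC): [IRQ0] PC=1: DEC 2 -> ACC=4 [depth=2]
Event 8 (EXEC): [IRQ0] PC=2: IRET -> resume IRQ0 at PC=0 (depth now 1) [depth=1]
Event 9 (INT 0): INT 0 arrives: push (IRQ0, PC=0), enter IRQ0 at PC=0 (depth now 2) [depth=2]
Event 10 (EXEC): [IRQ0] PC=0: DEC 2 -> ACC=2 [depth=2]
Event 11 (EXEC): [IRQ0] PC=1: DEC 2 -> ACC=0 [depth=2]
Event 12 (EXEC): [IRQ0] PC=2: IRET -> resume IRQ0 at PC=0 (depth now 1) [depth=1]
Event 13 (EXEC): [IRQ0] PC=0: DEC 2 -> ACC=-2 [depth=1]
Event 14 (EXEC): [IRQ0] PC=1: DEC 2 -> ACC=-4 [depth=1]
Event 15 (EXEC): [IRQ0] PC=2: IRET -> resume MAIN at PC=3 (depth now 0) [depth=0]
Event 16 (EXEC): [MAIN] PC=3: NOP [depth=0]
Event 17 (EXEC): [MAIN] PC=4: INC 5 -> ACC=1 [depth=0]
Event 18 (INT 0): INT 0 arrives: push (MAIN, PC=5), enter IRQ0 at PC=0 (depth now 1) [depth=1]
Event 19 (EXEC): [IRQ0] PC=0: DEC 2 -> ACC=-1 [depth=1]
Event 20 (EXEC): [IRQ0] PC=1: DEC 2 -> ACC=-3 [depth=1]
Event 21 (EXEC): [IRQ0] PC=2: IRET -> resume MAIN at PC=5 (depth now 0) [depth=0]
Event 22 (EXEC): [MAIN] PC=5: NOP [depth=0]
Event 23 (EXEC): [MAIN] PC=6: HALT [depth=0]
Max depth observed: 2

Answer: 2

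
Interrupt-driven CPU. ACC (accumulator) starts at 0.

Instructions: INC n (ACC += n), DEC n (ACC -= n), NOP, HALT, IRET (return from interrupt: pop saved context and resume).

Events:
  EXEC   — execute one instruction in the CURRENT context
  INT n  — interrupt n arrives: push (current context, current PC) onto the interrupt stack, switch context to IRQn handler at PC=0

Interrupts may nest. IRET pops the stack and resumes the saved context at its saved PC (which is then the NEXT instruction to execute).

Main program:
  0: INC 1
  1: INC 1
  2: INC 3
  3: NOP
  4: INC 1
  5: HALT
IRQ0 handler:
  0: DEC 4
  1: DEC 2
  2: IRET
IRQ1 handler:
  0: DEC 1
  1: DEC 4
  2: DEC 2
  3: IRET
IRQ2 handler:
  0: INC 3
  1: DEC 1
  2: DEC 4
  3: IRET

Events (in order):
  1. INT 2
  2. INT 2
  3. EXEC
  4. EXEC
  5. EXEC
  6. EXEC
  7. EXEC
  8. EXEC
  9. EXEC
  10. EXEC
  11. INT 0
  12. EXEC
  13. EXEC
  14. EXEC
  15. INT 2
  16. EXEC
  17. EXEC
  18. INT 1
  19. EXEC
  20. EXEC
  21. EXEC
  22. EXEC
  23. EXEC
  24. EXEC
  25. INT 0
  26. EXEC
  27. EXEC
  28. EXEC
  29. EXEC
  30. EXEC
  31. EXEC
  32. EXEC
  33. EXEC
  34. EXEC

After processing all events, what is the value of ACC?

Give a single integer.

Event 1 (INT 2): INT 2 arrives: push (MAIN, PC=0), enter IRQ2 at PC=0 (depth now 1)
Event 2 (INT 2): INT 2 arrives: push (IRQ2, PC=0), enter IRQ2 at PC=0 (depth now 2)
Event 3 (EXEC): [IRQ2] PC=0: INC 3 -> ACC=3
Event 4 (EXEC): [IRQ2] PC=1: DEC 1 -> ACC=2
Event 5 (EXEC): [IRQ2] PC=2: DEC 4 -> ACC=-2
Event 6 (EXEC): [IRQ2] PC=3: IRET -> resume IRQ2 at PC=0 (depth now 1)
Event 7 (EXEC): [IRQ2] PC=0: INC 3 -> ACC=1
Event 8 (EXEC): [IRQ2] PC=1: DEC 1 -> ACC=0
Event 9 (EXEC): [IRQ2] PC=2: DEC 4 -> ACC=-4
Event 10 (EXEC): [IRQ2] PC=3: IRET -> resume MAIN at PC=0 (depth now 0)
Event 11 (INT 0): INT 0 arrives: push (MAIN, PC=0), enter IRQ0 at PC=0 (depth now 1)
Event 12 (EXEC): [IRQ0] PC=0: DEC 4 -> ACC=-8
Event 13 (EXEC): [IRQ0] PC=1: DEC 2 -> ACC=-10
Event 14 (EXEC): [IRQ0] PC=2: IRET -> resume MAIN at PC=0 (depth now 0)
Event 15 (INT 2): INT 2 arrives: push (MAIN, PC=0), enter IRQ2 at PC=0 (depth now 1)
Event 16 (EXEC): [IRQ2] PC=0: INC 3 -> ACC=-7
Event 17 (EXEC): [IRQ2] PC=1: DEC 1 -> ACC=-8
Event 18 (INT 1): INT 1 arrives: push (IRQ2, PC=2), enter IRQ1 at PC=0 (depth now 2)
Event 19 (EXEC): [IRQ1] PC=0: DEC 1 -> ACC=-9
Event 20 (EXEC): [IRQ1] PC=1: DEC 4 -> ACC=-13
Event 21 (EXEC): [IRQ1] PC=2: DEC 2 -> ACC=-15
Event 22 (EXEC): [IRQ1] PC=3: IRET -> resume IRQ2 at PC=2 (depth now 1)
Event 23 (EXEC): [IRQ2] PC=2: DEC 4 -> ACC=-19
Event 24 (EXEC): [IRQ2] PC=3: IRET -> resume MAIN at PC=0 (depth now 0)
Event 25 (INT 0): INT 0 arrives: push (MAIN, PC=0), enter IRQ0 at PC=0 (depth now 1)
Event 26 (EXEC): [IRQ0] PC=0: DEC 4 -> ACC=-23
Event 27 (EXEC): [IRQ0] PC=1: DEC 2 -> ACC=-25
Event 28 (EXEC): [IRQ0] PC=2: IRET -> resume MAIN at PC=0 (depth now 0)
Event 29 (EXEC): [MAIN] PC=0: INC 1 -> ACC=-24
Event 30 (EXEC): [MAIN] PC=1: INC 1 -> ACC=-23
Event 31 (EXEC): [MAIN] PC=2: INC 3 -> ACC=-20
Event 32 (EXEC): [MAIN] PC=3: NOP
Event 33 (EXEC): [MAIN] PC=4: INC 1 -> ACC=-19
Event 34 (EXEC): [MAIN] PC=5: HALT

Answer: -19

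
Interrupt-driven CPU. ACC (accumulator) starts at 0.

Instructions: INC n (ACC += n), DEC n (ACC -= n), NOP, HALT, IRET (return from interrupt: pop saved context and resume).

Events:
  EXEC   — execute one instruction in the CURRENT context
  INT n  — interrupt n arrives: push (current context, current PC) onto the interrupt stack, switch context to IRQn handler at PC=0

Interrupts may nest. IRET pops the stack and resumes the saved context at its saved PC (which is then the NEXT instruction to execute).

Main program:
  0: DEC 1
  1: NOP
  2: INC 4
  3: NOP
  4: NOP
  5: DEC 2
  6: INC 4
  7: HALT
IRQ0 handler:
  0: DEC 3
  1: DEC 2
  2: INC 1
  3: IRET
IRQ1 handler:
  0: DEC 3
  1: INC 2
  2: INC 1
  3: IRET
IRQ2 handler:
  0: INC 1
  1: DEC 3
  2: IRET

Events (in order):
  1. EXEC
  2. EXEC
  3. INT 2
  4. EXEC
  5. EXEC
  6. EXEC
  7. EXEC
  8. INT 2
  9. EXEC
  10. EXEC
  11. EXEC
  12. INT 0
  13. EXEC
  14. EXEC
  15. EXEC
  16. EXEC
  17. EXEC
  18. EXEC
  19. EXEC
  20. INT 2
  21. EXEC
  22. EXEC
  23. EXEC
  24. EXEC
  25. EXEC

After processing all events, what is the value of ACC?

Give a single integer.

Answer: -5

Derivation:
Event 1 (EXEC): [MAIN] PC=0: DEC 1 -> ACC=-1
Event 2 (EXEC): [MAIN] PC=1: NOP
Event 3 (INT 2): INT 2 arrives: push (MAIN, PC=2), enter IRQ2 at PC=0 (depth now 1)
Event 4 (EXEC): [IRQ2] PC=0: INC 1 -> ACC=0
Event 5 (EXEC): [IRQ2] PC=1: DEC 3 -> ACC=-3
Event 6 (EXEC): [IRQ2] PC=2: IRET -> resume MAIN at PC=2 (depth now 0)
Event 7 (EXEC): [MAIN] PC=2: INC 4 -> ACC=1
Event 8 (INT 2): INT 2 arrives: push (MAIN, PC=3), enter IRQ2 at PC=0 (depth now 1)
Event 9 (EXEC): [IRQ2] PC=0: INC 1 -> ACC=2
Event 10 (EXEC): [IRQ2] PC=1: DEC 3 -> ACC=-1
Event 11 (EXEC): [IRQ2] PC=2: IRET -> resume MAIN at PC=3 (depth now 0)
Event 12 (INT 0): INT 0 arrives: push (MAIN, PC=3), enter IRQ0 at PC=0 (depth now 1)
Event 13 (EXEC): [IRQ0] PC=0: DEC 3 -> ACC=-4
Event 14 (EXEC): [IRQ0] PC=1: DEC 2 -> ACC=-6
Event 15 (EXEC): [IRQ0] PC=2: INC 1 -> ACC=-5
Event 16 (EXEC): [IRQ0] PC=3: IRET -> resume MAIN at PC=3 (depth now 0)
Event 17 (EXEC): [MAIN] PC=3: NOP
Event 18 (EXEC): [MAIN] PC=4: NOP
Event 19 (EXEC): [MAIN] PC=5: DEC 2 -> ACC=-7
Event 20 (INT 2): INT 2 arrives: push (MAIN, PC=6), enter IRQ2 at PC=0 (depth now 1)
Event 21 (EXEC): [IRQ2] PC=0: INC 1 -> ACC=-6
Event 22 (EXEC): [IRQ2] PC=1: DEC 3 -> ACC=-9
Event 23 (EXEC): [IRQ2] PC=2: IRET -> resume MAIN at PC=6 (depth now 0)
Event 24 (EXEC): [MAIN] PC=6: INC 4 -> ACC=-5
Event 25 (EXEC): [MAIN] PC=7: HALT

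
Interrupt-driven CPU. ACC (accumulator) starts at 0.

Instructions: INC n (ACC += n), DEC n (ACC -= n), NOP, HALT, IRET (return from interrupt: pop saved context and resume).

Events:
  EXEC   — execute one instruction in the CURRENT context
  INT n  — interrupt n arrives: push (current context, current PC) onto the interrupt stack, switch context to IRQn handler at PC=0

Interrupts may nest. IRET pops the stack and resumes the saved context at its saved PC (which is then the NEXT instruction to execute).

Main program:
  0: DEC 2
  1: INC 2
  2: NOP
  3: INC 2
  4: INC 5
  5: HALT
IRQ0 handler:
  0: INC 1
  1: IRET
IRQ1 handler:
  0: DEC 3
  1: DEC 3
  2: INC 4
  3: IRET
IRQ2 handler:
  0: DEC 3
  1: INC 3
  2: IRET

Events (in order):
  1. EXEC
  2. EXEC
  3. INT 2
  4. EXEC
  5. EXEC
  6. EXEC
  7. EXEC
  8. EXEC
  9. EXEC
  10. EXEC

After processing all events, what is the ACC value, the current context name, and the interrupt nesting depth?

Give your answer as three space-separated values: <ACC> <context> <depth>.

Answer: 7 MAIN 0

Derivation:
Event 1 (EXEC): [MAIN] PC=0: DEC 2 -> ACC=-2
Event 2 (EXEC): [MAIN] PC=1: INC 2 -> ACC=0
Event 3 (INT 2): INT 2 arrives: push (MAIN, PC=2), enter IRQ2 at PC=0 (depth now 1)
Event 4 (EXEC): [IRQ2] PC=0: DEC 3 -> ACC=-3
Event 5 (EXEC): [IRQ2] PC=1: INC 3 -> ACC=0
Event 6 (EXEC): [IRQ2] PC=2: IRET -> resume MAIN at PC=2 (depth now 0)
Event 7 (EXEC): [MAIN] PC=2: NOP
Event 8 (EXEC): [MAIN] PC=3: INC 2 -> ACC=2
Event 9 (EXEC): [MAIN] PC=4: INC 5 -> ACC=7
Event 10 (EXEC): [MAIN] PC=5: HALT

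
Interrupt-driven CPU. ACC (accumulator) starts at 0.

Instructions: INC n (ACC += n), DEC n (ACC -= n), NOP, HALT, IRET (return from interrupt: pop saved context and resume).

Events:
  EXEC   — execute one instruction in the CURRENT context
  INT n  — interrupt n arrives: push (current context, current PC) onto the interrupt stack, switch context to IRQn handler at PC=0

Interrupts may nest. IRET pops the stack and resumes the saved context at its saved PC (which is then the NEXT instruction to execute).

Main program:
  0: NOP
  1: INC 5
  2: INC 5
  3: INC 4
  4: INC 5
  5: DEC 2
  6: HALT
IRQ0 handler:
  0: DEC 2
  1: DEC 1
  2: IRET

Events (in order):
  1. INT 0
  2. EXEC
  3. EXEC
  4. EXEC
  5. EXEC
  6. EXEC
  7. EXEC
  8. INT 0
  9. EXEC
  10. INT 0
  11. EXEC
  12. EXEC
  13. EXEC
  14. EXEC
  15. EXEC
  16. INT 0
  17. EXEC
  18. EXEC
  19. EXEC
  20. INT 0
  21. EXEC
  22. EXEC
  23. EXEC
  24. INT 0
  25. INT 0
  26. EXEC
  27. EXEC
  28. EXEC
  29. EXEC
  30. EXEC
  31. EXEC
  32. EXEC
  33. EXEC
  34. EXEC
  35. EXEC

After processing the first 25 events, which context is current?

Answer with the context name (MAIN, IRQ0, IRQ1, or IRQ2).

Answer: IRQ0

Derivation:
Event 1 (INT 0): INT 0 arrives: push (MAIN, PC=0), enter IRQ0 at PC=0 (depth now 1)
Event 2 (EXEC): [IRQ0] PC=0: DEC 2 -> ACC=-2
Event 3 (EXEC): [IRQ0] PC=1: DEC 1 -> ACC=-3
Event 4 (EXEC): [IRQ0] PC=2: IRET -> resume MAIN at PC=0 (depth now 0)
Event 5 (EXEC): [MAIN] PC=0: NOP
Event 6 (EXEC): [MAIN] PC=1: INC 5 -> ACC=2
Event 7 (EXEC): [MAIN] PC=2: INC 5 -> ACC=7
Event 8 (INT 0): INT 0 arrives: push (MAIN, PC=3), enter IRQ0 at PC=0 (depth now 1)
Event 9 (EXEC): [IRQ0] PC=0: DEC 2 -> ACC=5
Event 10 (INT 0): INT 0 arrives: push (IRQ0, PC=1), enter IRQ0 at PC=0 (depth now 2)
Event 11 (EXEC): [IRQ0] PC=0: DEC 2 -> ACC=3
Event 12 (EXEC): [IRQ0] PC=1: DEC 1 -> ACC=2
Event 13 (EXEC): [IRQ0] PC=2: IRET -> resume IRQ0 at PC=1 (depth now 1)
Event 14 (EXEC): [IRQ0] PC=1: DEC 1 -> ACC=1
Event 15 (EXEC): [IRQ0] PC=2: IRET -> resume MAIN at PC=3 (depth now 0)
Event 16 (INT 0): INT 0 arrives: push (MAIN, PC=3), enter IRQ0 at PC=0 (depth now 1)
Event 17 (EXEC): [IRQ0] PC=0: DEC 2 -> ACC=-1
Event 18 (EXEC): [IRQ0] PC=1: DEC 1 -> ACC=-2
Event 19 (EXEC): [IRQ0] PC=2: IRET -> resume MAIN at PC=3 (depth now 0)
Event 20 (INT 0): INT 0 arrives: push (MAIN, PC=3), enter IRQ0 at PC=0 (depth now 1)
Event 21 (EXEC): [IRQ0] PC=0: DEC 2 -> ACC=-4
Event 22 (EXEC): [IRQ0] PC=1: DEC 1 -> ACC=-5
Event 23 (EXEC): [IRQ0] PC=2: IRET -> resume MAIN at PC=3 (depth now 0)
Event 24 (INT 0): INT 0 arrives: push (MAIN, PC=3), enter IRQ0 at PC=0 (depth now 1)
Event 25 (INT 0): INT 0 arrives: push (IRQ0, PC=0), enter IRQ0 at PC=0 (depth now 2)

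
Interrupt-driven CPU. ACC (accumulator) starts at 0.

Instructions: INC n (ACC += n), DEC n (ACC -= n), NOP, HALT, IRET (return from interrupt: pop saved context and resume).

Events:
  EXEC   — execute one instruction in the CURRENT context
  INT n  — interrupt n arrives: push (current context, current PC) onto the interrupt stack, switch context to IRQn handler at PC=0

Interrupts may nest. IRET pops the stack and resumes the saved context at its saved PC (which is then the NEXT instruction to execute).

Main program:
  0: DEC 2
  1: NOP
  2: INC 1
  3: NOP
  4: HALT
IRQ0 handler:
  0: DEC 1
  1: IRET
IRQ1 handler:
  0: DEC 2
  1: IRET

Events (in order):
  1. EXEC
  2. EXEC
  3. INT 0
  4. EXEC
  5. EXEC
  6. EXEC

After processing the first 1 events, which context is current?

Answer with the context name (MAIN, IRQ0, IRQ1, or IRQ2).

Answer: MAIN

Derivation:
Event 1 (EXEC): [MAIN] PC=0: DEC 2 -> ACC=-2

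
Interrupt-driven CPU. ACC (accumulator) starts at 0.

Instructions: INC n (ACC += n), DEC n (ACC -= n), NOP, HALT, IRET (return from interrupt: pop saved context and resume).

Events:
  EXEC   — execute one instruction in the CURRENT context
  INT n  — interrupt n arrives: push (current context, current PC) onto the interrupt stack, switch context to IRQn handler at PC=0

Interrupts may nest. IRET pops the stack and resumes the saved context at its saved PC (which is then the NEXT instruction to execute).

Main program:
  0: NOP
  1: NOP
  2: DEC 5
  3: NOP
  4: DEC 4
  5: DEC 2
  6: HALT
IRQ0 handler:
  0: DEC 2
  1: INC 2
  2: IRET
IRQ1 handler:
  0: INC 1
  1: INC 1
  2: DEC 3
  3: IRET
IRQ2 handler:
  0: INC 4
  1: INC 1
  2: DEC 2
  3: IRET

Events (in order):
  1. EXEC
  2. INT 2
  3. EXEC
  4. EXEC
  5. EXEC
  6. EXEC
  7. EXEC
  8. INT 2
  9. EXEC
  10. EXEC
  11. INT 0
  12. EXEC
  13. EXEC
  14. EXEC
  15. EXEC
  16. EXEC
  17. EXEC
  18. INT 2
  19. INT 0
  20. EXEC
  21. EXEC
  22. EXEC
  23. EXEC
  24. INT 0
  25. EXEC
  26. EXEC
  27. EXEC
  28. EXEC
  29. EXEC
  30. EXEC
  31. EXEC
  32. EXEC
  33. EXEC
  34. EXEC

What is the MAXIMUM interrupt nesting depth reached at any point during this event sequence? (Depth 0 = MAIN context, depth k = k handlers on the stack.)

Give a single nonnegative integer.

Event 1 (EXEC): [MAIN] PC=0: NOP [depth=0]
Event 2 (INT 2): INT 2 arrives: push (MAIN, PC=1), enter IRQ2 at PC=0 (depth now 1) [depth=1]
Event 3 (EXEC): [IRQ2] PC=0: INC 4 -> ACC=4 [depth=1]
Event 4 (EXEC): [IRQ2] PC=1: INC 1 -> ACC=5 [depth=1]
Event 5 (EXEC): [IRQ2] PC=2: DEC 2 -> ACC=3 [depth=1]
Event 6 (EXEC): [IRQ2] PC=3: IRET -> resume MAIN at PC=1 (depth now 0) [depth=0]
Event 7 (EXEC): [MAIN] PC=1: NOP [depth=0]
Event 8 (INT 2): INT 2 arrives: push (MAIN, PC=2), enter IRQ2 at PC=0 (depth now 1) [depth=1]
Event 9 (EXEC): [IRQ2] PC=0: INC 4 -> ACC=7 [depth=1]
Event 10 (EXEC): [IRQ2] PC=1: INC 1 -> ACC=8 [depth=1]
Event 11 (INT 0): INT 0 arrives: push (IRQ2, PC=2), enter IRQ0 at PC=0 (depth now 2) [depth=2]
Event 12 (EXEC): [IRQ0] PC=0: DEC 2 -> ACC=6 [depth=2]
Event 13 (EXEC): [IRQ0] PC=1: INC 2 -> ACC=8 [depth=2]
Event 14 (EXEC): [IRQ0] PC=2: IRET -> resume IRQ2 at PC=2 (depth now 1) [depth=1]
Event 15 (EXEC): [IRQ2] PC=2: DEC 2 -> ACC=6 [depth=1]
Event 16 (EXEC): [IRQ2] PC=3: IRET -> resume MAIN at PC=2 (depth now 0) [depth=0]
Event 17 (EXEC): [MAIN] PC=2: DEC 5 -> ACC=1 [depth=0]
Event 18 (INT 2): INT 2 arrives: push (MAIN, PC=3), enter IRQ2 at PC=0 (depth now 1) [depth=1]
Event 19 (INT 0): INT 0 arrives: push (IRQ2, PC=0), enter IRQ0 at PC=0 (depth now 2) [depth=2]
Event 20 (EXEC): [IRQ0] PC=0: DEC 2 -> ACC=-1 [depth=2]
Event 21 (EXEC): [IRQ0] PC=1: INC 2 -> ACC=1 [depth=2]
Event 22 (EXEC): [IRQ0] PC=2: IRET -> resume IRQ2 at PC=0 (depth now 1) [depth=1]
Event 23 (EXEC): [IRQ2] PC=0: INC 4 -> ACC=5 [depth=1]
Event 24 (INT 0): INT 0 arrives: push (IRQ2, PC=1), enter IRQ0 at PC=0 (depth now 2) [depth=2]
Event 25 (EXEC): [IRQ0] PC=0: DEC 2 -> ACC=3 [depth=2]
Event 26 (EXEC): [IRQ0] PC=1: INC 2 -> ACC=5 [depth=2]
Event 27 (EXEC): [IRQ0] PC=2: IRET -> resume IRQ2 at PC=1 (depth now 1) [depth=1]
Event 28 (EXEC): [IRQ2] PC=1: INC 1 -> ACC=6 [depth=1]
Event 29 (EXEC): [IRQ2] PC=2: DEC 2 -> ACC=4 [depth=1]
Event 30 (EXEC): [IRQ2] PC=3: IRET -> resume MAIN at PC=3 (depth now 0) [depth=0]
Event 31 (EXEC): [MAIN] PC=3: NOP [depth=0]
Event 32 (EXEC): [MAIN] PC=4: DEC 4 -> ACC=0 [depth=0]
Event 33 (EXEC): [MAIN] PC=5: DEC 2 -> ACC=-2 [depth=0]
Event 34 (EXEC): [MAIN] PC=6: HALT [depth=0]
Max depth observed: 2

Answer: 2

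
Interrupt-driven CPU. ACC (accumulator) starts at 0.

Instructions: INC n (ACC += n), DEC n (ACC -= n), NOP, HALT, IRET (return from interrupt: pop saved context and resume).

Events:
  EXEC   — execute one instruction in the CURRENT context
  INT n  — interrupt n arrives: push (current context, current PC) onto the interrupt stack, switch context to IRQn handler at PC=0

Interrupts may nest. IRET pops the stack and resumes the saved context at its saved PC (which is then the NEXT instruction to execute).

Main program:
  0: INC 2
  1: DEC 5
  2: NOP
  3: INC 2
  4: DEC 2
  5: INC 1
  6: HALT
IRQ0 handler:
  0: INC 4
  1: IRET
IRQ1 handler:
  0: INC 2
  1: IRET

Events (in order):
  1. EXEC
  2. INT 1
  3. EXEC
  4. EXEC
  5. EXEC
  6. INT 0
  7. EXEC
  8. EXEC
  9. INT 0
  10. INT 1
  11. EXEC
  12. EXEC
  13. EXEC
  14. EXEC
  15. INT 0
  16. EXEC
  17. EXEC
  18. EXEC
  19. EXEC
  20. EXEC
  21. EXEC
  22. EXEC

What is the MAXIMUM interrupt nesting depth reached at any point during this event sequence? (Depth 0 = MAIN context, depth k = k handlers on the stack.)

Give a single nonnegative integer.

Event 1 (EXEC): [MAIN] PC=0: INC 2 -> ACC=2 [depth=0]
Event 2 (INT 1): INT 1 arrives: push (MAIN, PC=1), enter IRQ1 at PC=0 (depth now 1) [depth=1]
Event 3 (EXEC): [IRQ1] PC=0: INC 2 -> ACC=4 [depth=1]
Event 4 (EXEC): [IRQ1] PC=1: IRET -> resume MAIN at PC=1 (depth now 0) [depth=0]
Event 5 (EXEC): [MAIN] PC=1: DEC 5 -> ACC=-1 [depth=0]
Event 6 (INT 0): INT 0 arrives: push (MAIN, PC=2), enter IRQ0 at PC=0 (depth now 1) [depth=1]
Event 7 (EXEC): [IRQ0] PC=0: INC 4 -> ACC=3 [depth=1]
Event 8 (EXEC): [IRQ0] PC=1: IRET -> resume MAIN at PC=2 (depth now 0) [depth=0]
Event 9 (INT 0): INT 0 arrives: push (MAIN, PC=2), enter IRQ0 at PC=0 (depth now 1) [depth=1]
Event 10 (INT 1): INT 1 arrives: push (IRQ0, PC=0), enter IRQ1 at PC=0 (depth now 2) [depth=2]
Event 11 (EXEC): [IRQ1] PC=0: INC 2 -> ACC=5 [depth=2]
Event 12 (EXEC): [IRQ1] PC=1: IRET -> resume IRQ0 at PC=0 (depth now 1) [depth=1]
Event 13 (EXEC): [IRQ0] PC=0: INC 4 -> ACC=9 [depth=1]
Event 14 (EXEC): [IRQ0] PC=1: IRET -> resume MAIN at PC=2 (depth now 0) [depth=0]
Event 15 (INT 0): INT 0 arrives: push (MAIN, PC=2), enter IRQ0 at PC=0 (depth now 1) [depth=1]
Event 16 (EXEC): [IRQ0] PC=0: INC 4 -> ACC=13 [depth=1]
Event 17 (EXEC): [IRQ0] PC=1: IRET -> resume MAIN at PC=2 (depth now 0) [depth=0]
Event 18 (EXEC): [MAIN] PC=2: NOP [depth=0]
Event 19 (EXEC): [MAIN] PC=3: INC 2 -> ACC=15 [depth=0]
Event 20 (EXEC): [MAIN] PC=4: DEC 2 -> ACC=13 [depth=0]
Event 21 (EXEC): [MAIN] PC=5: INC 1 -> ACC=14 [depth=0]
Event 22 (EXEC): [MAIN] PC=6: HALT [depth=0]
Max depth observed: 2

Answer: 2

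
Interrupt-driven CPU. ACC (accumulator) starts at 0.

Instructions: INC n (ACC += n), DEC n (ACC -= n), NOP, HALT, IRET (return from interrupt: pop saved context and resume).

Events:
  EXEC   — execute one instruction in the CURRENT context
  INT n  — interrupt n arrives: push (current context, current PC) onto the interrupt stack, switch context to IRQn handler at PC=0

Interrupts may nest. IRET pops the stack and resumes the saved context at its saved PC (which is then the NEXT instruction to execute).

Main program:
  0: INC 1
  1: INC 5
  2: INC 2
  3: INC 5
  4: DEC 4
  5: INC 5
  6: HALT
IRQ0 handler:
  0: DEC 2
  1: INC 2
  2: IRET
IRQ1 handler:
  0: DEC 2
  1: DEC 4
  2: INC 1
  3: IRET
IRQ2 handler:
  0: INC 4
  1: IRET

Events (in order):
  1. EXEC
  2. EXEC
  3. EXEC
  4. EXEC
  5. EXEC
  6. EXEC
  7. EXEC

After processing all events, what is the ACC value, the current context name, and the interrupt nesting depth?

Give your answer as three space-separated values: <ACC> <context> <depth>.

Answer: 14 MAIN 0

Derivation:
Event 1 (EXEC): [MAIN] PC=0: INC 1 -> ACC=1
Event 2 (EXEC): [MAIN] PC=1: INC 5 -> ACC=6
Event 3 (EXEC): [MAIN] PC=2: INC 2 -> ACC=8
Event 4 (EXEC): [MAIN] PC=3: INC 5 -> ACC=13
Event 5 (EXEC): [MAIN] PC=4: DEC 4 -> ACC=9
Event 6 (EXEC): [MAIN] PC=5: INC 5 -> ACC=14
Event 7 (EXEC): [MAIN] PC=6: HALT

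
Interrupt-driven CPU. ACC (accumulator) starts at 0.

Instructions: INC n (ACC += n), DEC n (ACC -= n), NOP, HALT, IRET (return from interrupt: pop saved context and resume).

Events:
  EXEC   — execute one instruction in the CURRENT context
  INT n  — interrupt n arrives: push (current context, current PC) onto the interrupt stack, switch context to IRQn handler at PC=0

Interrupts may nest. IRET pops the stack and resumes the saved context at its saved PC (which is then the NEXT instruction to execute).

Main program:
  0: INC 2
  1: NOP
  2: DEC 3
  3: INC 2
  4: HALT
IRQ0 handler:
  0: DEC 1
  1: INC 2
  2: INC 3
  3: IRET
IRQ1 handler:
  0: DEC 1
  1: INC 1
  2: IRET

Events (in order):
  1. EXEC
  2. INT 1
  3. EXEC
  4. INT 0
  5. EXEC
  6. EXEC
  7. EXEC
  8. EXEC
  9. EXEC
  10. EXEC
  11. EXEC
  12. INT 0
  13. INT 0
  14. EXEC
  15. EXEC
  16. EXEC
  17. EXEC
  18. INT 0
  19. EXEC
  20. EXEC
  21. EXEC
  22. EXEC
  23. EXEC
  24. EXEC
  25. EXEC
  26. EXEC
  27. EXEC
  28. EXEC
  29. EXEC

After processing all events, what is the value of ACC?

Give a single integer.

Answer: 17

Derivation:
Event 1 (EXEC): [MAIN] PC=0: INC 2 -> ACC=2
Event 2 (INT 1): INT 1 arrives: push (MAIN, PC=1), enter IRQ1 at PC=0 (depth now 1)
Event 3 (EXEC): [IRQ1] PC=0: DEC 1 -> ACC=1
Event 4 (INT 0): INT 0 arrives: push (IRQ1, PC=1), enter IRQ0 at PC=0 (depth now 2)
Event 5 (EXEC): [IRQ0] PC=0: DEC 1 -> ACC=0
Event 6 (EXEC): [IRQ0] PC=1: INC 2 -> ACC=2
Event 7 (EXEC): [IRQ0] PC=2: INC 3 -> ACC=5
Event 8 (EXEC): [IRQ0] PC=3: IRET -> resume IRQ1 at PC=1 (depth now 1)
Event 9 (EXEC): [IRQ1] PC=1: INC 1 -> ACC=6
Event 10 (EXEC): [IRQ1] PC=2: IRET -> resume MAIN at PC=1 (depth now 0)
Event 11 (EXEC): [MAIN] PC=1: NOP
Event 12 (INT 0): INT 0 arrives: push (MAIN, PC=2), enter IRQ0 at PC=0 (depth now 1)
Event 13 (INT 0): INT 0 arrives: push (IRQ0, PC=0), enter IRQ0 at PC=0 (depth now 2)
Event 14 (EXEC): [IRQ0] PC=0: DEC 1 -> ACC=5
Event 15 (EXEC): [IRQ0] PC=1: INC 2 -> ACC=7
Event 16 (EXEC): [IRQ0] PC=2: INC 3 -> ACC=10
Event 17 (EXEC): [IRQ0] PC=3: IRET -> resume IRQ0 at PC=0 (depth now 1)
Event 18 (INT 0): INT 0 arrives: push (IRQ0, PC=0), enter IRQ0 at PC=0 (depth now 2)
Event 19 (EXEC): [IRQ0] PC=0: DEC 1 -> ACC=9
Event 20 (EXEC): [IRQ0] PC=1: INC 2 -> ACC=11
Event 21 (EXEC): [IRQ0] PC=2: INC 3 -> ACC=14
Event 22 (EXEC): [IRQ0] PC=3: IRET -> resume IRQ0 at PC=0 (depth now 1)
Event 23 (EXEC): [IRQ0] PC=0: DEC 1 -> ACC=13
Event 24 (EXEC): [IRQ0] PC=1: INC 2 -> ACC=15
Event 25 (EXEC): [IRQ0] PC=2: INC 3 -> ACC=18
Event 26 (EXEC): [IRQ0] PC=3: IRET -> resume MAIN at PC=2 (depth now 0)
Event 27 (EXEC): [MAIN] PC=2: DEC 3 -> ACC=15
Event 28 (EXEC): [MAIN] PC=3: INC 2 -> ACC=17
Event 29 (EXEC): [MAIN] PC=4: HALT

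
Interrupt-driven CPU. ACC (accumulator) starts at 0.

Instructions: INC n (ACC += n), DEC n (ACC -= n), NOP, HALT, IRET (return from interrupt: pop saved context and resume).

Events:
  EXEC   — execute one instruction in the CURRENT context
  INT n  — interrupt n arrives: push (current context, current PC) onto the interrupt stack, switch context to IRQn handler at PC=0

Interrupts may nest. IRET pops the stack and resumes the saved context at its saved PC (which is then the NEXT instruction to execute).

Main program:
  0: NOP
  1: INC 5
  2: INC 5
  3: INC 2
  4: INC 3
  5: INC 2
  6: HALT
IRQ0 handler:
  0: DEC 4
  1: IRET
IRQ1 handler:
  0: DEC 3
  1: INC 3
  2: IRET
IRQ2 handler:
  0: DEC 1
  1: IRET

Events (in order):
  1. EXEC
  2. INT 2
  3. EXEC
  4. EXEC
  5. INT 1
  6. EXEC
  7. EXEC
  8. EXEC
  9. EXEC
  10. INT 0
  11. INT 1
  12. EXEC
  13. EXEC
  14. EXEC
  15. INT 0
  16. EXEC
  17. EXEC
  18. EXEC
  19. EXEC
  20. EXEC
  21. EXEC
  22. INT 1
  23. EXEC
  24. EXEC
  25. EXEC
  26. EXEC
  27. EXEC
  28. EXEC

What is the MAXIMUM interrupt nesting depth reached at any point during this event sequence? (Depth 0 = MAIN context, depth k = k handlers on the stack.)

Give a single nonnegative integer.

Answer: 2

Derivation:
Event 1 (EXEC): [MAIN] PC=0: NOP [depth=0]
Event 2 (INT 2): INT 2 arrives: push (MAIN, PC=1), enter IRQ2 at PC=0 (depth now 1) [depth=1]
Event 3 (EXEC): [IRQ2] PC=0: DEC 1 -> ACC=-1 [depth=1]
Event 4 (EXEC): [IRQ2] PC=1: IRET -> resume MAIN at PC=1 (depth now 0) [depth=0]
Event 5 (INT 1): INT 1 arrives: push (MAIN, PC=1), enter IRQ1 at PC=0 (depth now 1) [depth=1]
Event 6 (EXEC): [IRQ1] PC=0: DEC 3 -> ACC=-4 [depth=1]
Event 7 (EXEC): [IRQ1] PC=1: INC 3 -> ACC=-1 [depth=1]
Event 8 (EXEC): [IRQ1] PC=2: IRET -> resume MAIN at PC=1 (depth now 0) [depth=0]
Event 9 (EXEC): [MAIN] PC=1: INC 5 -> ACC=4 [depth=0]
Event 10 (INT 0): INT 0 arrives: push (MAIN, PC=2), enter IRQ0 at PC=0 (depth now 1) [depth=1]
Event 11 (INT 1): INT 1 arrives: push (IRQ0, PC=0), enter IRQ1 at PC=0 (depth now 2) [depth=2]
Event 12 (EXEC): [IRQ1] PC=0: DEC 3 -> ACC=1 [depth=2]
Event 13 (EXEC): [IRQ1] PC=1: INC 3 -> ACC=4 [depth=2]
Event 14 (EXEC): [IRQ1] PC=2: IRET -> resume IRQ0 at PC=0 (depth now 1) [depth=1]
Event 15 (INT 0): INT 0 arrives: push (IRQ0, PC=0), enter IRQ0 at PC=0 (depth now 2) [depth=2]
Event 16 (EXEC): [IRQ0] PC=0: DEC 4 -> ACC=0 [depth=2]
Event 17 (EXEC): [IRQ0] PC=1: IRET -> resume IRQ0 at PC=0 (depth now 1) [depth=1]
Event 18 (EXEC): [IRQ0] PC=0: DEC 4 -> ACC=-4 [depth=1]
Event 19 (EXEC): [IRQ0] PC=1: IRET -> resume MAIN at PC=2 (depth now 0) [depth=0]
Event 20 (EXEC): [MAIN] PC=2: INC 5 -> ACC=1 [depth=0]
Event 21 (EXEC): [MAIN] PC=3: INC 2 -> ACC=3 [depth=0]
Event 22 (INT 1): INT 1 arrives: push (MAIN, PC=4), enter IRQ1 at PC=0 (depth now 1) [depth=1]
Event 23 (EXEC): [IRQ1] PC=0: DEC 3 -> ACC=0 [depth=1]
Event 24 (EXEC): [IRQ1] PC=1: INC 3 -> ACC=3 [depth=1]
Event 25 (EXEC): [IRQ1] PC=2: IRET -> resume MAIN at PC=4 (depth now 0) [depth=0]
Event 26 (EXEC): [MAIN] PC=4: INC 3 -> ACC=6 [depth=0]
Event 27 (EXEC): [MAIN] PC=5: INC 2 -> ACC=8 [depth=0]
Event 28 (EXEC): [MAIN] PC=6: HALT [depth=0]
Max depth observed: 2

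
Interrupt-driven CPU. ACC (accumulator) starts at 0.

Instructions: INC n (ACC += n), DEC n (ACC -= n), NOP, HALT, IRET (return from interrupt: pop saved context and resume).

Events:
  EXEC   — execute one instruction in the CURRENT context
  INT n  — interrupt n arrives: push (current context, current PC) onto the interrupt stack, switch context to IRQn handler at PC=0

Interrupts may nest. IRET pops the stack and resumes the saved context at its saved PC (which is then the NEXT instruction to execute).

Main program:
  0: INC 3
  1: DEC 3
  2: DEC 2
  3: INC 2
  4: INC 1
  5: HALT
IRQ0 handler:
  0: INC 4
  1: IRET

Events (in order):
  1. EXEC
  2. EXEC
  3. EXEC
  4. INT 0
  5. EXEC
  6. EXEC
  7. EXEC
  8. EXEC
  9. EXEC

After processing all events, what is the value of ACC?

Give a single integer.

Answer: 5

Derivation:
Event 1 (EXEC): [MAIN] PC=0: INC 3 -> ACC=3
Event 2 (EXEC): [MAIN] PC=1: DEC 3 -> ACC=0
Event 3 (EXEC): [MAIN] PC=2: DEC 2 -> ACC=-2
Event 4 (INT 0): INT 0 arrives: push (MAIN, PC=3), enter IRQ0 at PC=0 (depth now 1)
Event 5 (EXEC): [IRQ0] PC=0: INC 4 -> ACC=2
Event 6 (EXEC): [IRQ0] PC=1: IRET -> resume MAIN at PC=3 (depth now 0)
Event 7 (EXEC): [MAIN] PC=3: INC 2 -> ACC=4
Event 8 (EXEC): [MAIN] PC=4: INC 1 -> ACC=5
Event 9 (EXEC): [MAIN] PC=5: HALT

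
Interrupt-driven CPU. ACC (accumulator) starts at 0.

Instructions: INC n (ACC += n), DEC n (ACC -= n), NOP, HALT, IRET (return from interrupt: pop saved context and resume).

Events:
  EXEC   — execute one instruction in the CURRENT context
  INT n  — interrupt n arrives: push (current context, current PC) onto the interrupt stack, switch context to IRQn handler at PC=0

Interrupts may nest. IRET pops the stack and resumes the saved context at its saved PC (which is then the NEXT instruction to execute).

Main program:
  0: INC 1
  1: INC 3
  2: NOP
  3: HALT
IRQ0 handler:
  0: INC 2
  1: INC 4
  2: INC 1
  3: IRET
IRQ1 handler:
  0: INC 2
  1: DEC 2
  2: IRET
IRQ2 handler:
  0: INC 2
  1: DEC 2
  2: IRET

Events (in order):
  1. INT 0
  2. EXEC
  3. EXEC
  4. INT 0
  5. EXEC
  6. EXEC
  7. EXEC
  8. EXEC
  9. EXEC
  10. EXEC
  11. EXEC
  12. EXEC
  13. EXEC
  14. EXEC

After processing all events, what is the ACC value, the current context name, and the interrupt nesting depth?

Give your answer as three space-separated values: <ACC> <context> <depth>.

Answer: 18 MAIN 0

Derivation:
Event 1 (INT 0): INT 0 arrives: push (MAIN, PC=0), enter IRQ0 at PC=0 (depth now 1)
Event 2 (EXEC): [IRQ0] PC=0: INC 2 -> ACC=2
Event 3 (EXEC): [IRQ0] PC=1: INC 4 -> ACC=6
Event 4 (INT 0): INT 0 arrives: push (IRQ0, PC=2), enter IRQ0 at PC=0 (depth now 2)
Event 5 (EXEC): [IRQ0] PC=0: INC 2 -> ACC=8
Event 6 (EXEC): [IRQ0] PC=1: INC 4 -> ACC=12
Event 7 (EXEC): [IRQ0] PC=2: INC 1 -> ACC=13
Event 8 (EXEC): [IRQ0] PC=3: IRET -> resume IRQ0 at PC=2 (depth now 1)
Event 9 (EXEC): [IRQ0] PC=2: INC 1 -> ACC=14
Event 10 (EXEC): [IRQ0] PC=3: IRET -> resume MAIN at PC=0 (depth now 0)
Event 11 (EXEC): [MAIN] PC=0: INC 1 -> ACC=15
Event 12 (EXEC): [MAIN] PC=1: INC 3 -> ACC=18
Event 13 (EXEC): [MAIN] PC=2: NOP
Event 14 (EXEC): [MAIN] PC=3: HALT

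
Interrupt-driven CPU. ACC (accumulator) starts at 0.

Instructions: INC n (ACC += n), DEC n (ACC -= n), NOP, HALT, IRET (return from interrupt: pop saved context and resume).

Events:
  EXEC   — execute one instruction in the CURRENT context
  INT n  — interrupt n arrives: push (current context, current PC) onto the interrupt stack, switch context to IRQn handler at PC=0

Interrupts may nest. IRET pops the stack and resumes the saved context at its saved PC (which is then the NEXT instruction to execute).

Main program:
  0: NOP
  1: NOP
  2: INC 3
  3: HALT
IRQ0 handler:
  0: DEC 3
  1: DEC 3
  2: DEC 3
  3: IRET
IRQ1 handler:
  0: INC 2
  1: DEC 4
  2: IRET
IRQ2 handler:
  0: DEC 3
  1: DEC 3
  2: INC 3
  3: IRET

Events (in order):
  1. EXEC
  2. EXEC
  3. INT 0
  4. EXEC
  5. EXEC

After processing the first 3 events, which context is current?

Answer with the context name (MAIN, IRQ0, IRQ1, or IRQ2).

Event 1 (EXEC): [MAIN] PC=0: NOP
Event 2 (EXEC): [MAIN] PC=1: NOP
Event 3 (INT 0): INT 0 arrives: push (MAIN, PC=2), enter IRQ0 at PC=0 (depth now 1)

Answer: IRQ0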